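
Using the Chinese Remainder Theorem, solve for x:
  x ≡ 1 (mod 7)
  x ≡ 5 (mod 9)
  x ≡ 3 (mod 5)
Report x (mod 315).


Moduli 7, 9, 5 are pairwise coprime; by CRT there is a unique solution modulo M = 7 · 9 · 5 = 315.
Solve pairwise, accumulating the modulus:
  Start with x ≡ 1 (mod 7).
  Combine with x ≡ 5 (mod 9): since gcd(7, 9) = 1, we get a unique residue mod 63.
    Write x = 1 + 7·t and substitute into x ≡ 5 (mod 9): 7·t ≡ 5 − 1 = 4 (mod 9).
    The inverse of 7 mod 9 is 4 (since 7·4 = 28 = 3·9 + 1), so t ≡ 4·4 = 16 ≡ 7 (mod 9).
    Then x = 1 + 7·7 = 50, valid modulo lcm(7, 9) = 63: x ≡ 50 (mod 63).
  Combine with x ≡ 3 (mod 5): since gcd(63, 5) = 1, we get a unique residue mod 315.
    Write x = 50 + 63·t and substitute into x ≡ 3 (mod 5): 63·t ≡ 3 − 50 = -47 (mod 5).
    Reduce coefficients mod 5: 3·t ≡ 3 (mod 5).
    The inverse of 3 mod 5 is 2 (since 3·2 = 6 = 1·5 + 1), so t ≡ 2·3 = 6 ≡ 1 (mod 5).
    Then x = 50 + 63·1 = 113, valid modulo lcm(63, 5) = 315: x ≡ 113 (mod 315).
Verify: 113 mod 7 = 1 ✓, 113 mod 9 = 5 ✓, 113 mod 5 = 3 ✓.

x ≡ 113 (mod 315).


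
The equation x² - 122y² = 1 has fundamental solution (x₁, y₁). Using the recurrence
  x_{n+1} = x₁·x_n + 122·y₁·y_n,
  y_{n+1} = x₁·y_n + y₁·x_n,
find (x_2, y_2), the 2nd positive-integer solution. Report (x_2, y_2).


Step 1: Find the fundamental solution (x₁, y₁) of x² - 122y² = 1.
  Expand √122 as a continued fraction. a₀ = ⌊√122⌋ = 11; iterate m_{k+1} = d_k·a_k − m_k, d_{k+1} = (122 − m_{k+1}²)/d_k, a_{k+1} = ⌊(a₀ + m_{k+1})/d_{k+1}⌋ (starting m₀ = 0, d₀ = 1), with convergents p_k = a_k·p_{k-1} + p_{k-2}, q_k = a_k·q_{k-1} + q_{k-2} (p₋₁ = 1, q₋₁ = 0):
  k = 0: a₀ = 11; p₀/q₀ = 11/1; p₀² − 122·q₀² = 121 − 122 = -1.
  k = 1: m = 11, d = 1, a = ⌊(11 + 11)/1⌋ = 22; p/q = (22·11 + 1)/(22·1 + 0) = 243/22; p² − 122·q² = 59049 − 59048 = 1.
  The first convergent with p² − 122·q² = 1 gives the fundamental solution (x₁, y₁) = (243, 22).
Step 2: Apply the recurrence (x_{n+1}, y_{n+1}) = (x₁x_n + 122y₁y_n, x₁y_n + y₁x_n) repeatedly.
  From (x_1, y_1) = (243, 22): x_2 = 243·243 + 122·22·22 = 118097; y_2 = 243·22 + 22·243 = 10692.
Step 3: Verify x_2² - 122·y_2² = 13946901409 - 13946901408 = 1 (should be 1). ✓

(x_1, y_1) = (243, 22); (x_2, y_2) = (118097, 10692).


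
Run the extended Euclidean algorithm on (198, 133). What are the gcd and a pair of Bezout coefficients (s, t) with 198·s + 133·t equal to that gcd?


Euclidean algorithm on (198, 133) — divide until remainder is 0:
  198 = 1 · 133 + 65
  133 = 2 · 65 + 3
  65 = 21 · 3 + 2
  3 = 1 · 2 + 1
  2 = 2 · 1 + 0
gcd(198, 133) = 1.
Track Bezout coefficients alongside the remainders: start with r₀ = 198 = a·1 + b·0 (s = 1, t = 0) and r₁ = 133 = a·0 + b·1 (s = 0, t = 1); each new remainder r_{k+1} = r_{k-1} − q_k·r_k inherits s_{k+1} = s_{k-1} − q_k·s_k, t_{k+1} = t_{k-1} − q_k·t_k, so r_k = a·s_k + b·t_k at every step:
  q = 1: r = 65, s = 1 − 1·0 = 1, t = 0 − 1·1 = -1  (check: 198·1 + 133·(-1) = 65)
  q = 2: r = 3, s = 0 − 2·1 = -2, t = 1 − 2·(-1) = 3  (check: 198·(-2) + 133·3 = 3)
  q = 21: r = 2, s = 1 − 21·(-2) = 43, t = -1 − 21·3 = -64  (check: 198·43 + 133·(-64) = 2)
  q = 1: r = 1, s = -2 − 1·43 = -45, t = 3 − 1·(-64) = 67  (check: 198·(-45) + 133·67 = 1)
The row with r = 1 (the gcd) gives the Bezout coefficients s = -45, t = 67.
Result: 198 · (-45) + 133 · (67) = 1.

gcd(198, 133) = 1; s = -45, t = 67 (check: 198·(-45) + 133·67 = 1).


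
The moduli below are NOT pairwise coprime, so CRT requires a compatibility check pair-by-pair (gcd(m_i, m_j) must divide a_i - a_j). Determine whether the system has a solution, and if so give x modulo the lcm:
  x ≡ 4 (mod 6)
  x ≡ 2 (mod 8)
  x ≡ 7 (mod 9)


Moduli 6, 8, 9 are not pairwise coprime, so CRT works modulo lcm(m_i) when all pairwise compatibility conditions hold.
Pairwise compatibility: gcd(m_i, m_j) must divide a_i - a_j for every pair.
Merge one congruence at a time:
  Start: x ≡ 4 (mod 6).
  Combine with x ≡ 2 (mod 8): gcd(6, 8) = 2; 2 - 4 = -2, which IS divisible by 2, so compatible.
    Write x = 4 + 6·t and substitute into x ≡ 2 (mod 8): 6·t ≡ 2 − 4 = -2 (mod 8).
    Divide the congruence (and modulus) by g = 2: 3·t ≡ -1 (mod 4).
    Reduce coefficients mod 4: 3·t ≡ 3 (mod 4).
    The inverse of 3 mod 4 is 3 (since 3·3 = 9 = 2·4 + 1), so t ≡ 3·3 = 9 ≡ 1 (mod 4).
    Then x = 4 + 6·1 = 10, valid modulo lcm(6, 8) = 24: x ≡ 10 (mod 24).
  Combine with x ≡ 7 (mod 9): gcd(24, 9) = 3; 7 - 10 = -3, which IS divisible by 3, so compatible.
    Write x = 10 + 24·t and substitute into x ≡ 7 (mod 9): 24·t ≡ 7 − 10 = -3 (mod 9).
    Divide the congruence (and modulus) by g = 3: 8·t ≡ -1 (mod 3).
    Reduce coefficients mod 3: 2·t ≡ 2 (mod 3).
    The inverse of 2 mod 3 is 2 (since 2·2 = 4 = 1·3 + 1), so t ≡ 2·2 = 4 ≡ 1 (mod 3).
    Then x = 10 + 24·1 = 34, valid modulo lcm(24, 9) = 72: x ≡ 34 (mod 72).
Verify: 34 mod 6 = 4, 34 mod 8 = 2, 34 mod 9 = 7.

x ≡ 34 (mod 72).


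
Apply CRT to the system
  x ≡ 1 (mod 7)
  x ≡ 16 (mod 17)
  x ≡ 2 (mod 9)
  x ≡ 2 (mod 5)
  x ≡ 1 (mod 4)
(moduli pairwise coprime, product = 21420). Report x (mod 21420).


Product of moduli M = 7 · 17 · 9 · 5 · 4 = 21420.
Merge one congruence at a time:
  Start: x ≡ 1 (mod 7).
  Combine with x ≡ 16 (mod 17); new modulus lcm = 119.
    Write x = 1 + 7·t and substitute into x ≡ 16 (mod 17): 7·t ≡ 16 − 1 = 15 (mod 17).
    The inverse of 7 mod 17 is 5 (since 7·5 = 35 = 2·17 + 1), so t ≡ 5·15 = 75 ≡ 7 (mod 17).
    Then x = 1 + 7·7 = 50, valid modulo lcm(7, 17) = 119: x ≡ 50 (mod 119).
  Combine with x ≡ 2 (mod 9); new modulus lcm = 1071.
    Write x = 50 + 119·t and substitute into x ≡ 2 (mod 9): 119·t ≡ 2 − 50 = -48 (mod 9).
    Reduce coefficients mod 9: 2·t ≡ 6 (mod 9).
    The inverse of 2 mod 9 is 5 (since 2·5 = 10 = 1·9 + 1), so t ≡ 5·6 = 30 ≡ 3 (mod 9).
    Then x = 50 + 119·3 = 407, valid modulo lcm(119, 9) = 1071: x ≡ 407 (mod 1071).
  Combine with x ≡ 2 (mod 5); new modulus lcm = 5355.
    Write x = 407 + 1071·t and substitute into x ≡ 2 (mod 5): 1071·t ≡ 2 − 407 = -405 (mod 5).
    Reduce coefficients mod 5: 1·t ≡ 0 (mod 5).
    So t ≡ 0 (mod 5).
    Then x = 407 + 1071·0 = 407, valid modulo lcm(1071, 5) = 5355: x ≡ 407 (mod 5355).
  Combine with x ≡ 1 (mod 4); new modulus lcm = 21420.
    Write x = 407 + 5355·t and substitute into x ≡ 1 (mod 4): 5355·t ≡ 1 − 407 = -406 (mod 4).
    Reduce coefficients mod 4: 3·t ≡ 2 (mod 4).
    The inverse of 3 mod 4 is 3 (since 3·3 = 9 = 2·4 + 1), so t ≡ 3·2 = 6 ≡ 2 (mod 4).
    Then x = 407 + 5355·2 = 11117, valid modulo lcm(5355, 4) = 21420: x ≡ 11117 (mod 21420).
Verify against each original: 11117 mod 7 = 1, 11117 mod 17 = 16, 11117 mod 9 = 2, 11117 mod 5 = 2, 11117 mod 4 = 1.

x ≡ 11117 (mod 21420).


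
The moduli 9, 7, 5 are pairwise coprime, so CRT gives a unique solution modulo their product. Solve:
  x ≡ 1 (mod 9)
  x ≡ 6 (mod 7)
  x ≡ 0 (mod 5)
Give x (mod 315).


Moduli 9, 7, 5 are pairwise coprime; by CRT there is a unique solution modulo M = 9 · 7 · 5 = 315.
Solve pairwise, accumulating the modulus:
  Start with x ≡ 1 (mod 9).
  Combine with x ≡ 6 (mod 7): since gcd(9, 7) = 1, we get a unique residue mod 63.
    Write x = 1 + 9·t and substitute into x ≡ 6 (mod 7): 9·t ≡ 6 − 1 = 5 (mod 7).
    Reduce coefficients mod 7: 2·t ≡ 5 (mod 7).
    The inverse of 2 mod 7 is 4 (since 2·4 = 8 = 1·7 + 1), so t ≡ 4·5 = 20 ≡ 6 (mod 7).
    Then x = 1 + 9·6 = 55, valid modulo lcm(9, 7) = 63: x ≡ 55 (mod 63).
  Combine with x ≡ 0 (mod 5): since gcd(63, 5) = 1, we get a unique residue mod 315.
    Write x = 55 + 63·t and substitute into x ≡ 0 (mod 5): 63·t ≡ 0 − 55 = -55 (mod 5).
    Reduce coefficients mod 5: 3·t ≡ 0 (mod 5).
    The inverse of 3 mod 5 is 2 (since 3·2 = 6 = 1·5 + 1), so t ≡ 2·0 = 0 ≡ 0 (mod 5).
    Then x = 55 + 63·0 = 55, valid modulo lcm(63, 5) = 315: x ≡ 55 (mod 315).
Verify: 55 mod 9 = 1 ✓, 55 mod 7 = 6 ✓, 55 mod 5 = 0 ✓.

x ≡ 55 (mod 315).


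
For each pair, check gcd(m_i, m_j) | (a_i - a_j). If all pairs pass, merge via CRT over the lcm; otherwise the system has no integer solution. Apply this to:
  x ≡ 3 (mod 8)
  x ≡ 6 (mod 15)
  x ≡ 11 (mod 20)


Moduli 8, 15, 20 are not pairwise coprime, so CRT works modulo lcm(m_i) when all pairwise compatibility conditions hold.
Pairwise compatibility: gcd(m_i, m_j) must divide a_i - a_j for every pair.
Merge one congruence at a time:
  Start: x ≡ 3 (mod 8).
  Combine with x ≡ 6 (mod 15): gcd(8, 15) = 1; 6 - 3 = 3, which IS divisible by 1, so compatible.
    Write x = 3 + 8·t and substitute into x ≡ 6 (mod 15): 8·t ≡ 6 − 3 = 3 (mod 15).
    The inverse of 8 mod 15 is 2 (since 8·2 = 16 = 1·15 + 1), so t ≡ 2·3 = 6 ≡ 6 (mod 15).
    Then x = 3 + 8·6 = 51, valid modulo lcm(8, 15) = 120: x ≡ 51 (mod 120).
  Combine with x ≡ 11 (mod 20): gcd(120, 20) = 20; 11 - 51 = -40, which IS divisible by 20, so compatible.
    Write x = 51 + 120·t and substitute into x ≡ 11 (mod 20): 120·t ≡ 11 − 51 = -40 (mod 20).
    Divide the congruence (and modulus) by g = 20: 6·t ≡ -2 (mod 1).
    Modulo 1 every t works; take t = 0.
    Then x = 51 + 120·0 = 51, valid modulo lcm(120, 20) = 120: x ≡ 51 (mod 120).
Verify: 51 mod 8 = 3, 51 mod 15 = 6, 51 mod 20 = 11.

x ≡ 51 (mod 120).


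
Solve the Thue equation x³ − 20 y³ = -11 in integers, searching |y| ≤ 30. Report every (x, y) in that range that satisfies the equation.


The equation is x³ - 20y³ = -11. For fixed y, x³ = 20·y³ − 11, so a solution requires the RHS to be a perfect cube.
Strategy: iterate y from -30 to 30, compute RHS = 20·y³ − 11, and check whether it is a (positive or negative) perfect cube.
Check small values of y:
  y = 0: RHS = -11 is not a perfect cube.
  y = 1: RHS = 9 is not a perfect cube.
  y = -1: RHS = -31 is not a perfect cube.
  y = 2: RHS = 149 is not a perfect cube.
  y = -2: RHS = -171 is not a perfect cube.
  y = 3: RHS = 529 is not a perfect cube.
  y = -3: RHS = -551 is not a perfect cube.
Continuing the search up to |y| = 30 finds no solutions either.
No (x, y) in the scanned range satisfies the equation.

No integer solutions with |y| ≤ 30.


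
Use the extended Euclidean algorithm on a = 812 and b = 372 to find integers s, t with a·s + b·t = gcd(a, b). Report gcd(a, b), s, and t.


Euclidean algorithm on (812, 372) — divide until remainder is 0:
  812 = 2 · 372 + 68
  372 = 5 · 68 + 32
  68 = 2 · 32 + 4
  32 = 8 · 4 + 0
gcd(812, 372) = 4.
Track Bezout coefficients alongside the remainders: start with r₀ = 812 = a·1 + b·0 (s = 1, t = 0) and r₁ = 372 = a·0 + b·1 (s = 0, t = 1); each new remainder r_{k+1} = r_{k-1} − q_k·r_k inherits s_{k+1} = s_{k-1} − q_k·s_k, t_{k+1} = t_{k-1} − q_k·t_k, so r_k = a·s_k + b·t_k at every step:
  q = 2: r = 68, s = 1 − 2·0 = 1, t = 0 − 2·1 = -2  (check: 812·1 + 372·(-2) = 68)
  q = 5: r = 32, s = 0 − 5·1 = -5, t = 1 − 5·(-2) = 11  (check: 812·(-5) + 372·11 = 32)
  q = 2: r = 4, s = 1 − 2·(-5) = 11, t = -2 − 2·11 = -24  (check: 812·11 + 372·(-24) = 4)
The row with r = 4 (the gcd) gives the Bezout coefficients s = 11, t = -24.
Result: 812 · (11) + 372 · (-24) = 4.

gcd(812, 372) = 4; s = 11, t = -24 (check: 812·11 + 372·(-24) = 4).


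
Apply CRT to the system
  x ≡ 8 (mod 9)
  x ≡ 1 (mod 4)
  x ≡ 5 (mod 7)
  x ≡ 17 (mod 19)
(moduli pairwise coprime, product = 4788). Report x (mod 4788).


Product of moduli M = 9 · 4 · 7 · 19 = 4788.
Merge one congruence at a time:
  Start: x ≡ 8 (mod 9).
  Combine with x ≡ 1 (mod 4); new modulus lcm = 36.
    Write x = 8 + 9·t and substitute into x ≡ 1 (mod 4): 9·t ≡ 1 − 8 = -7 (mod 4).
    Reduce coefficients mod 4: 1·t ≡ 1 (mod 4).
    So t ≡ 1 (mod 4).
    Then x = 8 + 9·1 = 17, valid modulo lcm(9, 4) = 36: x ≡ 17 (mod 36).
  Combine with x ≡ 5 (mod 7); new modulus lcm = 252.
    Write x = 17 + 36·t and substitute into x ≡ 5 (mod 7): 36·t ≡ 5 − 17 = -12 (mod 7).
    Reduce coefficients mod 7: 1·t ≡ 2 (mod 7).
    So t ≡ 2 (mod 7).
    Then x = 17 + 36·2 = 89, valid modulo lcm(36, 7) = 252: x ≡ 89 (mod 252).
  Combine with x ≡ 17 (mod 19); new modulus lcm = 4788.
    Write x = 89 + 252·t and substitute into x ≡ 17 (mod 19): 252·t ≡ 17 − 89 = -72 (mod 19).
    Reduce coefficients mod 19: 5·t ≡ 4 (mod 19).
    The inverse of 5 mod 19 is 4 (since 5·4 = 20 = 1·19 + 1), so t ≡ 4·4 = 16 ≡ 16 (mod 19).
    Then x = 89 + 252·16 = 4121, valid modulo lcm(252, 19) = 4788: x ≡ 4121 (mod 4788).
Verify against each original: 4121 mod 9 = 8, 4121 mod 4 = 1, 4121 mod 7 = 5, 4121 mod 19 = 17.

x ≡ 4121 (mod 4788).


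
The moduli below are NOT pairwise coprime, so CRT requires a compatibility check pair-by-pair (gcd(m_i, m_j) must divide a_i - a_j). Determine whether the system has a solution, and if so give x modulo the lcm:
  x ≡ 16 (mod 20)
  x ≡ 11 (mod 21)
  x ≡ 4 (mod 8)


Moduli 20, 21, 8 are not pairwise coprime, so CRT works modulo lcm(m_i) when all pairwise compatibility conditions hold.
Pairwise compatibility: gcd(m_i, m_j) must divide a_i - a_j for every pair.
Merge one congruence at a time:
  Start: x ≡ 16 (mod 20).
  Combine with x ≡ 11 (mod 21): gcd(20, 21) = 1; 11 - 16 = -5, which IS divisible by 1, so compatible.
    Write x = 16 + 20·t and substitute into x ≡ 11 (mod 21): 20·t ≡ 11 − 16 = -5 (mod 21).
    Reduce coefficients mod 21: 20·t ≡ 16 (mod 21).
    The inverse of 20 mod 21 is 20 (since 20·20 = 400 = 19·21 + 1), so t ≡ 20·16 = 320 ≡ 5 (mod 21).
    Then x = 16 + 20·5 = 116, valid modulo lcm(20, 21) = 420: x ≡ 116 (mod 420).
  Combine with x ≡ 4 (mod 8): gcd(420, 8) = 4; 4 - 116 = -112, which IS divisible by 4, so compatible.
    Write x = 116 + 420·t and substitute into x ≡ 4 (mod 8): 420·t ≡ 4 − 116 = -112 (mod 8).
    Divide the congruence (and modulus) by g = 4: 105·t ≡ -28 (mod 2).
    Reduce coefficients mod 2: 1·t ≡ 0 (mod 2).
    So t ≡ 0 (mod 2).
    Then x = 116 + 420·0 = 116, valid modulo lcm(420, 8) = 840: x ≡ 116 (mod 840).
Verify: 116 mod 20 = 16, 116 mod 21 = 11, 116 mod 8 = 4.

x ≡ 116 (mod 840).


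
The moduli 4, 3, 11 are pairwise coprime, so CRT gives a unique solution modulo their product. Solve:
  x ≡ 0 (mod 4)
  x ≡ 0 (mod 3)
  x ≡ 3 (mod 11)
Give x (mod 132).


Moduli 4, 3, 11 are pairwise coprime; by CRT there is a unique solution modulo M = 4 · 3 · 11 = 132.
Solve pairwise, accumulating the modulus:
  Start with x ≡ 0 (mod 4).
  Combine with x ≡ 0 (mod 3): since gcd(4, 3) = 1, we get a unique residue mod 12.
    Write x = 0 + 4·t and substitute into x ≡ 0 (mod 3): 4·t ≡ 0 − 0 = 0 (mod 3).
    Reduce coefficients mod 3: 1·t ≡ 0 (mod 3).
    So t ≡ 0 (mod 3).
    Then x = 0 + 4·0 = 0, valid modulo lcm(4, 3) = 12: x ≡ 0 (mod 12).
  Combine with x ≡ 3 (mod 11): since gcd(12, 11) = 1, we get a unique residue mod 132.
    Write x = 0 + 12·t and substitute into x ≡ 3 (mod 11): 12·t ≡ 3 − 0 = 3 (mod 11).
    Reduce coefficients mod 11: 1·t ≡ 3 (mod 11).
    So t ≡ 3 (mod 11).
    Then x = 0 + 12·3 = 36, valid modulo lcm(12, 11) = 132: x ≡ 36 (mod 132).
Verify: 36 mod 4 = 0 ✓, 36 mod 3 = 0 ✓, 36 mod 11 = 3 ✓.

x ≡ 36 (mod 132).


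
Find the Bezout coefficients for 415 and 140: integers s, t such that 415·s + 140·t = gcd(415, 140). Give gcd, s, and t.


Euclidean algorithm on (415, 140) — divide until remainder is 0:
  415 = 2 · 140 + 135
  140 = 1 · 135 + 5
  135 = 27 · 5 + 0
gcd(415, 140) = 5.
Track Bezout coefficients alongside the remainders: start with r₀ = 415 = a·1 + b·0 (s = 1, t = 0) and r₁ = 140 = a·0 + b·1 (s = 0, t = 1); each new remainder r_{k+1} = r_{k-1} − q_k·r_k inherits s_{k+1} = s_{k-1} − q_k·s_k, t_{k+1} = t_{k-1} − q_k·t_k, so r_k = a·s_k + b·t_k at every step:
  q = 2: r = 135, s = 1 − 2·0 = 1, t = 0 − 2·1 = -2  (check: 415·1 + 140·(-2) = 135)
  q = 1: r = 5, s = 0 − 1·1 = -1, t = 1 − 1·(-2) = 3  (check: 415·(-1) + 140·3 = 5)
The row with r = 5 (the gcd) gives the Bezout coefficients s = -1, t = 3.
Result: 415 · (-1) + 140 · (3) = 5.

gcd(415, 140) = 5; s = -1, t = 3 (check: 415·(-1) + 140·3 = 5).


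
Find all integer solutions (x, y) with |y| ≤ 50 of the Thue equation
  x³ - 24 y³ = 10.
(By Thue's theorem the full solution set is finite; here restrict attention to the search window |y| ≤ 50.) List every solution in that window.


The equation is x³ - 24y³ = 10. For fixed y, x³ = 24·y³ + 10, so a solution requires the RHS to be a perfect cube.
Strategy: iterate y from -50 to 50, compute RHS = 24·y³ + 10, and check whether it is a (positive or negative) perfect cube.
Check small values of y:
  y = 0: RHS = 10 is not a perfect cube.
  y = 1: RHS = 34 is not a perfect cube.
  y = -1: RHS = -14 is not a perfect cube.
  y = 2: RHS = 202 is not a perfect cube.
  y = -2: RHS = -182 is not a perfect cube.
  y = 3: RHS = 658 is not a perfect cube.
  y = -3: RHS = -638 is not a perfect cube.
Continuing the search up to |y| = 50 finds no solutions either.
No (x, y) in the scanned range satisfies the equation.

No integer solutions with |y| ≤ 50.


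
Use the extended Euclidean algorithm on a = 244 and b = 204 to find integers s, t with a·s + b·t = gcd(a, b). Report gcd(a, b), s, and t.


Euclidean algorithm on (244, 204) — divide until remainder is 0:
  244 = 1 · 204 + 40
  204 = 5 · 40 + 4
  40 = 10 · 4 + 0
gcd(244, 204) = 4.
Track Bezout coefficients alongside the remainders: start with r₀ = 244 = a·1 + b·0 (s = 1, t = 0) and r₁ = 204 = a·0 + b·1 (s = 0, t = 1); each new remainder r_{k+1} = r_{k-1} − q_k·r_k inherits s_{k+1} = s_{k-1} − q_k·s_k, t_{k+1} = t_{k-1} − q_k·t_k, so r_k = a·s_k + b·t_k at every step:
  q = 1: r = 40, s = 1 − 1·0 = 1, t = 0 − 1·1 = -1  (check: 244·1 + 204·(-1) = 40)
  q = 5: r = 4, s = 0 − 5·1 = -5, t = 1 − 5·(-1) = 6  (check: 244·(-5) + 204·6 = 4)
The row with r = 4 (the gcd) gives the Bezout coefficients s = -5, t = 6.
Result: 244 · (-5) + 204 · (6) = 4.

gcd(244, 204) = 4; s = -5, t = 6 (check: 244·(-5) + 204·6 = 4).


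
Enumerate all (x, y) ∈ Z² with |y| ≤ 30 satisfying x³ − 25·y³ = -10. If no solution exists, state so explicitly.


The equation is x³ - 25y³ = -10. For fixed y, x³ = 25·y³ − 10, so a solution requires the RHS to be a perfect cube.
Strategy: iterate y from -30 to 30, compute RHS = 25·y³ − 10, and check whether it is a (positive or negative) perfect cube.
Check small values of y:
  y = 0: RHS = -10 is not a perfect cube.
  y = 1: RHS = 15 is not a perfect cube.
  y = -1: RHS = -35 is not a perfect cube.
  y = 2: RHS = 190 is not a perfect cube.
  y = -2: RHS = -210 is not a perfect cube.
  y = 3: RHS = 665 is not a perfect cube.
  y = -3: RHS = -685 is not a perfect cube.
Continuing the search up to |y| = 30 finds no solutions either.
No (x, y) in the scanned range satisfies the equation.

No integer solutions with |y| ≤ 30.


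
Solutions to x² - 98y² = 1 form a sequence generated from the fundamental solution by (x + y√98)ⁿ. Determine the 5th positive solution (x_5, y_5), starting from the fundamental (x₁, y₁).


Step 1: Find the fundamental solution (x₁, y₁) of x² - 98y² = 1.
  Expand √98 as a continued fraction. a₀ = ⌊√98⌋ = 9; iterate m_{k+1} = d_k·a_k − m_k, d_{k+1} = (98 − m_{k+1}²)/d_k, a_{k+1} = ⌊(a₀ + m_{k+1})/d_{k+1}⌋ (starting m₀ = 0, d₀ = 1), with convergents p_k = a_k·p_{k-1} + p_{k-2}, q_k = a_k·q_{k-1} + q_{k-2} (p₋₁ = 1, q₋₁ = 0):
  k = 0: a₀ = 9; p₀/q₀ = 9/1; p₀² − 98·q₀² = 81 − 98 = -17.
  k = 1: m = 9, d = 17, a = ⌊(9 + 9)/17⌋ = 1; p/q = (1·9 + 1)/(1·1 + 0) = 10/1; p² − 98·q² = 100 − 98 = 2.
  k = 2: m = 8, d = 2, a = ⌊(9 + 8)/2⌋ = 8; p/q = (8·10 + 9)/(8·1 + 1) = 89/9; p² − 98·q² = 7921 − 7938 = -17.
  k = 3: m = 8, d = 17, a = ⌊(9 + 8)/17⌋ = 1; p/q = (1·89 + 10)/(1·9 + 1) = 99/10; p² − 98·q² = 9801 − 9800 = 1.
  The first convergent with p² − 98·q² = 1 gives the fundamental solution (x₁, y₁) = (99, 10).
Step 2: Apply the recurrence (x_{n+1}, y_{n+1}) = (x₁x_n + 98y₁y_n, x₁y_n + y₁x_n) repeatedly.
  From (x_1, y_1) = (99, 10): x_2 = 99·99 + 98·10·10 = 19601; y_2 = 99·10 + 10·99 = 1980.
  From (x_2, y_2) = (19601, 1980): x_3 = 99·19601 + 98·10·1980 = 3880899; y_3 = 99·1980 + 10·19601 = 392030.
  From (x_3, y_3) = (3880899, 392030): x_4 = 99·3880899 + 98·10·392030 = 768398401; y_4 = 99·392030 + 10·3880899 = 77619960.
  From (x_4, y_4) = (768398401, 77619960): x_5 = 99·768398401 + 98·10·77619960 = 152139002499; y_5 = 99·77619960 + 10·768398401 = 15368360050.
Step 3: Verify x_5² - 98·y_5² = 23146276081390728245001 - 23146276081390728245000 = 1 (should be 1). ✓

(x_1, y_1) = (99, 10); (x_5, y_5) = (152139002499, 15368360050).


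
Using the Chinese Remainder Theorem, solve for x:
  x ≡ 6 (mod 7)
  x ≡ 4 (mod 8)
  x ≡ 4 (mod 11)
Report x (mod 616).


Moduli 7, 8, 11 are pairwise coprime; by CRT there is a unique solution modulo M = 7 · 8 · 11 = 616.
Solve pairwise, accumulating the modulus:
  Start with x ≡ 6 (mod 7).
  Combine with x ≡ 4 (mod 8): since gcd(7, 8) = 1, we get a unique residue mod 56.
    Write x = 6 + 7·t and substitute into x ≡ 4 (mod 8): 7·t ≡ 4 − 6 = -2 (mod 8).
    Reduce coefficients mod 8: 7·t ≡ 6 (mod 8).
    The inverse of 7 mod 8 is 7 (since 7·7 = 49 = 6·8 + 1), so t ≡ 7·6 = 42 ≡ 2 (mod 8).
    Then x = 6 + 7·2 = 20, valid modulo lcm(7, 8) = 56: x ≡ 20 (mod 56).
  Combine with x ≡ 4 (mod 11): since gcd(56, 11) = 1, we get a unique residue mod 616.
    Write x = 20 + 56·t and substitute into x ≡ 4 (mod 11): 56·t ≡ 4 − 20 = -16 (mod 11).
    Reduce coefficients mod 11: 1·t ≡ 6 (mod 11).
    So t ≡ 6 (mod 11).
    Then x = 20 + 56·6 = 356, valid modulo lcm(56, 11) = 616: x ≡ 356 (mod 616).
Verify: 356 mod 7 = 6 ✓, 356 mod 8 = 4 ✓, 356 mod 11 = 4 ✓.

x ≡ 356 (mod 616).


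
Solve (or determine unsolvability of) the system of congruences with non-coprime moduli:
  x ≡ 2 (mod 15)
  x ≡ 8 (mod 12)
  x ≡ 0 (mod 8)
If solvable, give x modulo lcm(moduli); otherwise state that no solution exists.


Moduli 15, 12, 8 are not pairwise coprime, so CRT works modulo lcm(m_i) when all pairwise compatibility conditions hold.
Pairwise compatibility: gcd(m_i, m_j) must divide a_i - a_j for every pair.
Merge one congruence at a time:
  Start: x ≡ 2 (mod 15).
  Combine with x ≡ 8 (mod 12): gcd(15, 12) = 3; 8 - 2 = 6, which IS divisible by 3, so compatible.
    Write x = 2 + 15·t and substitute into x ≡ 8 (mod 12): 15·t ≡ 8 − 2 = 6 (mod 12).
    Divide the congruence (and modulus) by g = 3: 5·t ≡ 2 (mod 4).
    Reduce coefficients mod 4: 1·t ≡ 2 (mod 4).
    So t ≡ 2 (mod 4).
    Then x = 2 + 15·2 = 32, valid modulo lcm(15, 12) = 60: x ≡ 32 (mod 60).
  Combine with x ≡ 0 (mod 8): gcd(60, 8) = 4; 0 - 32 = -32, which IS divisible by 4, so compatible.
    Write x = 32 + 60·t and substitute into x ≡ 0 (mod 8): 60·t ≡ 0 − 32 = -32 (mod 8).
    Divide the congruence (and modulus) by g = 4: 15·t ≡ -8 (mod 2).
    Reduce coefficients mod 2: 1·t ≡ 0 (mod 2).
    So t ≡ 0 (mod 2).
    Then x = 32 + 60·0 = 32, valid modulo lcm(60, 8) = 120: x ≡ 32 (mod 120).
Verify: 32 mod 15 = 2, 32 mod 12 = 8, 32 mod 8 = 0.

x ≡ 32 (mod 120).


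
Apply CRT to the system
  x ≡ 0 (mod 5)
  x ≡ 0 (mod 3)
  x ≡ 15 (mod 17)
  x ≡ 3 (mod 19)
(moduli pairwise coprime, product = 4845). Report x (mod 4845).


Product of moduli M = 5 · 3 · 17 · 19 = 4845.
Merge one congruence at a time:
  Start: x ≡ 0 (mod 5).
  Combine with x ≡ 0 (mod 3); new modulus lcm = 15.
    Write x = 0 + 5·t and substitute into x ≡ 0 (mod 3): 5·t ≡ 0 − 0 = 0 (mod 3).
    Reduce coefficients mod 3: 2·t ≡ 0 (mod 3).
    The inverse of 2 mod 3 is 2 (since 2·2 = 4 = 1·3 + 1), so t ≡ 2·0 = 0 ≡ 0 (mod 3).
    Then x = 0 + 5·0 = 0, valid modulo lcm(5, 3) = 15: x ≡ 0 (mod 15).
  Combine with x ≡ 15 (mod 17); new modulus lcm = 255.
    Write x = 0 + 15·t and substitute into x ≡ 15 (mod 17): 15·t ≡ 15 − 0 = 15 (mod 17).
    The inverse of 15 mod 17 is 8 (since 15·8 = 120 = 7·17 + 1), so t ≡ 8·15 = 120 ≡ 1 (mod 17).
    Then x = 0 + 15·1 = 15, valid modulo lcm(15, 17) = 255: x ≡ 15 (mod 255).
  Combine with x ≡ 3 (mod 19); new modulus lcm = 4845.
    Write x = 15 + 255·t and substitute into x ≡ 3 (mod 19): 255·t ≡ 3 − 15 = -12 (mod 19).
    Reduce coefficients mod 19: 8·t ≡ 7 (mod 19).
    The inverse of 8 mod 19 is 12 (since 8·12 = 96 = 5·19 + 1), so t ≡ 12·7 = 84 ≡ 8 (mod 19).
    Then x = 15 + 255·8 = 2055, valid modulo lcm(255, 19) = 4845: x ≡ 2055 (mod 4845).
Verify against each original: 2055 mod 5 = 0, 2055 mod 3 = 0, 2055 mod 17 = 15, 2055 mod 19 = 3.

x ≡ 2055 (mod 4845).


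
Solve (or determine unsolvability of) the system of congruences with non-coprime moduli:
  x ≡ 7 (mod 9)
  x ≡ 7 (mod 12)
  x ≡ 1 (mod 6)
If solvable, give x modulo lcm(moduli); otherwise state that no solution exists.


Moduli 9, 12, 6 are not pairwise coprime, so CRT works modulo lcm(m_i) when all pairwise compatibility conditions hold.
Pairwise compatibility: gcd(m_i, m_j) must divide a_i - a_j for every pair.
Merge one congruence at a time:
  Start: x ≡ 7 (mod 9).
  Combine with x ≡ 7 (mod 12): gcd(9, 12) = 3; 7 - 7 = 0, which IS divisible by 3, so compatible.
    Write x = 7 + 9·t and substitute into x ≡ 7 (mod 12): 9·t ≡ 7 − 7 = 0 (mod 12).
    Divide the congruence (and modulus) by g = 3: 3·t ≡ 0 (mod 4).
    The inverse of 3 mod 4 is 3 (since 3·3 = 9 = 2·4 + 1), so t ≡ 3·0 = 0 ≡ 0 (mod 4).
    Then x = 7 + 9·0 = 7, valid modulo lcm(9, 12) = 36: x ≡ 7 (mod 36).
  Combine with x ≡ 1 (mod 6): gcd(36, 6) = 6; 1 - 7 = -6, which IS divisible by 6, so compatible.
    Write x = 7 + 36·t and substitute into x ≡ 1 (mod 6): 36·t ≡ 1 − 7 = -6 (mod 6).
    Divide the congruence (and modulus) by g = 6: 6·t ≡ -1 (mod 1).
    Modulo 1 every t works; take t = 0.
    Then x = 7 + 36·0 = 7, valid modulo lcm(36, 6) = 36: x ≡ 7 (mod 36).
Verify: 7 mod 9 = 7, 7 mod 12 = 7, 7 mod 6 = 1.

x ≡ 7 (mod 36).


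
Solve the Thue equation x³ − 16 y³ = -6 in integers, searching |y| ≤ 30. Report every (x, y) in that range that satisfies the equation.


The equation is x³ - 16y³ = -6. For fixed y, x³ = 16·y³ − 6, so a solution requires the RHS to be a perfect cube.
Strategy: iterate y from -30 to 30, compute RHS = 16·y³ − 6, and check whether it is a (positive or negative) perfect cube.
Check small values of y:
  y = 0: RHS = -6 is not a perfect cube.
  y = 1: RHS = 10 is not a perfect cube.
  y = -1: RHS = -22 is not a perfect cube.
  y = 2: RHS = 122 is not a perfect cube.
  y = -2: RHS = -134 is not a perfect cube.
  y = 3: RHS = 426 is not a perfect cube.
  y = -3: RHS = -438 is not a perfect cube.
Continuing the search up to |y| = 30 finds no solutions either.
No (x, y) in the scanned range satisfies the equation.

No integer solutions with |y| ≤ 30.


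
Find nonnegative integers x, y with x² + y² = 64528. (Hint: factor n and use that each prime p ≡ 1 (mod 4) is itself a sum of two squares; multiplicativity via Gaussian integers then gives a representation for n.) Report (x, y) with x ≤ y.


Step 1: Factor n = 64528 = 2^4 · 37 · 109.
Step 2: Check the mod-4 condition on each prime factor: 2 = 2 (special); 37 ≡ 1 (mod 4), exponent 1; 109 ≡ 1 (mod 4), exponent 1.
All primes ≡ 3 (mod 4) appear to even exponent (or don't appear), so by the two-squares theorem n IS expressible as a sum of two squares.
Step 3: Build a representation. Group n = k² · m with k = 4 and m = 37 · 109 = 4033 (a product of primes ≡ 1 (mod 4)); a representation of m scales to one of n via (k·x)² + (k·y)² = k²(x² + y²). Each prime p ≡ 1 (mod 4) is itself a sum of two squares; find a² by testing p − a² for a perfect square:
  37: 37 − 1² = 36 = 6² ⇒ 37 = 1² + 6².
  109: 109 − 1² = 108, 109 − 2² = 105, 109 − 3² = 100 = 10² ⇒ 109 = 3² + 10².
  Combine using the Brahmagupta–Fibonacci identity (a² + b²)(c² + d²) = (ac − bd)² + (ad + bc)² = (ac + bd)² + (ad − bc)²:
  37 · 109 = 4033: from (1² + 6²)(3² + 10²), take (1·3 − 6·10, 1·10 + 6·3) = (3 − 60, 10 + 18) = (-57, 28); dropping signs (only squares matter) gives (57, 28); check 57² + 28² = 3249 + 784 = 4033 ✓.
  Scale by k = 4: (4·57, 4·28) = (228, 112).
Step 4: Order so x ≤ y and verify: 112² + 228² = 12544 + 51984 = 64528 = n. ✓

n = 64528 = 112² + 228² (one valid representation with x ≤ y).


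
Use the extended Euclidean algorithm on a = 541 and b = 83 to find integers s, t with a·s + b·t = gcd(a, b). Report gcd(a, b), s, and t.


Euclidean algorithm on (541, 83) — divide until remainder is 0:
  541 = 6 · 83 + 43
  83 = 1 · 43 + 40
  43 = 1 · 40 + 3
  40 = 13 · 3 + 1
  3 = 3 · 1 + 0
gcd(541, 83) = 1.
Track Bezout coefficients alongside the remainders: start with r₀ = 541 = a·1 + b·0 (s = 1, t = 0) and r₁ = 83 = a·0 + b·1 (s = 0, t = 1); each new remainder r_{k+1} = r_{k-1} − q_k·r_k inherits s_{k+1} = s_{k-1} − q_k·s_k, t_{k+1} = t_{k-1} − q_k·t_k, so r_k = a·s_k + b·t_k at every step:
  q = 6: r = 43, s = 1 − 6·0 = 1, t = 0 − 6·1 = -6  (check: 541·1 + 83·(-6) = 43)
  q = 1: r = 40, s = 0 − 1·1 = -1, t = 1 − 1·(-6) = 7  (check: 541·(-1) + 83·7 = 40)
  q = 1: r = 3, s = 1 − 1·(-1) = 2, t = -6 − 1·7 = -13  (check: 541·2 + 83·(-13) = 3)
  q = 13: r = 1, s = -1 − 13·2 = -27, t = 7 − 13·(-13) = 176  (check: 541·(-27) + 83·176 = 1)
The row with r = 1 (the gcd) gives the Bezout coefficients s = -27, t = 176.
Result: 541 · (-27) + 83 · (176) = 1.

gcd(541, 83) = 1; s = -27, t = 176 (check: 541·(-27) + 83·176 = 1).


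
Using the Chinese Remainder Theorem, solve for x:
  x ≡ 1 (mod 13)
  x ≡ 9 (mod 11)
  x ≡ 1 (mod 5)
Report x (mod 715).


Moduli 13, 11, 5 are pairwise coprime; by CRT there is a unique solution modulo M = 13 · 11 · 5 = 715.
Solve pairwise, accumulating the modulus:
  Start with x ≡ 1 (mod 13).
  Combine with x ≡ 9 (mod 11): since gcd(13, 11) = 1, we get a unique residue mod 143.
    Write x = 1 + 13·t and substitute into x ≡ 9 (mod 11): 13·t ≡ 9 − 1 = 8 (mod 11).
    Reduce coefficients mod 11: 2·t ≡ 8 (mod 11).
    The inverse of 2 mod 11 is 6 (since 2·6 = 12 = 1·11 + 1), so t ≡ 6·8 = 48 ≡ 4 (mod 11).
    Then x = 1 + 13·4 = 53, valid modulo lcm(13, 11) = 143: x ≡ 53 (mod 143).
  Combine with x ≡ 1 (mod 5): since gcd(143, 5) = 1, we get a unique residue mod 715.
    Write x = 53 + 143·t and substitute into x ≡ 1 (mod 5): 143·t ≡ 1 − 53 = -52 (mod 5).
    Reduce coefficients mod 5: 3·t ≡ 3 (mod 5).
    The inverse of 3 mod 5 is 2 (since 3·2 = 6 = 1·5 + 1), so t ≡ 2·3 = 6 ≡ 1 (mod 5).
    Then x = 53 + 143·1 = 196, valid modulo lcm(143, 5) = 715: x ≡ 196 (mod 715).
Verify: 196 mod 13 = 1 ✓, 196 mod 11 = 9 ✓, 196 mod 5 = 1 ✓.

x ≡ 196 (mod 715).


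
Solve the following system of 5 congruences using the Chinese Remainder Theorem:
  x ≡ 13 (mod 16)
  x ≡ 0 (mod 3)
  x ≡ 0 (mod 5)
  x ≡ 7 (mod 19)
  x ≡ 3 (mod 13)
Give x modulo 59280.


Product of moduli M = 16 · 3 · 5 · 19 · 13 = 59280.
Merge one congruence at a time:
  Start: x ≡ 13 (mod 16).
  Combine with x ≡ 0 (mod 3); new modulus lcm = 48.
    Write x = 13 + 16·t and substitute into x ≡ 0 (mod 3): 16·t ≡ 0 − 13 = -13 (mod 3).
    Reduce coefficients mod 3: 1·t ≡ 2 (mod 3).
    So t ≡ 2 (mod 3).
    Then x = 13 + 16·2 = 45, valid modulo lcm(16, 3) = 48: x ≡ 45 (mod 48).
  Combine with x ≡ 0 (mod 5); new modulus lcm = 240.
    Write x = 45 + 48·t and substitute into x ≡ 0 (mod 5): 48·t ≡ 0 − 45 = -45 (mod 5).
    Reduce coefficients mod 5: 3·t ≡ 0 (mod 5).
    The inverse of 3 mod 5 is 2 (since 3·2 = 6 = 1·5 + 1), so t ≡ 2·0 = 0 ≡ 0 (mod 5).
    Then x = 45 + 48·0 = 45, valid modulo lcm(48, 5) = 240: x ≡ 45 (mod 240).
  Combine with x ≡ 7 (mod 19); new modulus lcm = 4560.
    Write x = 45 + 240·t and substitute into x ≡ 7 (mod 19): 240·t ≡ 7 − 45 = -38 (mod 19).
    Reduce coefficients mod 19: 12·t ≡ 0 (mod 19).
    The inverse of 12 mod 19 is 8 (since 12·8 = 96 = 5·19 + 1), so t ≡ 8·0 = 0 ≡ 0 (mod 19).
    Then x = 45 + 240·0 = 45, valid modulo lcm(240, 19) = 4560: x ≡ 45 (mod 4560).
  Combine with x ≡ 3 (mod 13); new modulus lcm = 59280.
    Write x = 45 + 4560·t and substitute into x ≡ 3 (mod 13): 4560·t ≡ 3 − 45 = -42 (mod 13).
    Reduce coefficients mod 13: 10·t ≡ 10 (mod 13).
    The inverse of 10 mod 13 is 4 (since 10·4 = 40 = 3·13 + 1), so t ≡ 4·10 = 40 ≡ 1 (mod 13).
    Then x = 45 + 4560·1 = 4605, valid modulo lcm(4560, 13) = 59280: x ≡ 4605 (mod 59280).
Verify against each original: 4605 mod 16 = 13, 4605 mod 3 = 0, 4605 mod 5 = 0, 4605 mod 19 = 7, 4605 mod 13 = 3.

x ≡ 4605 (mod 59280).


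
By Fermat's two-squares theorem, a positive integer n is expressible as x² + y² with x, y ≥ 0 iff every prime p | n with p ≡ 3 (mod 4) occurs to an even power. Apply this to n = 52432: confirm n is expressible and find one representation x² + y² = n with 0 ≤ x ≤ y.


Step 1: Factor n = 52432 = 2^4 · 29 · 113.
Step 2: Check the mod-4 condition on each prime factor: 2 = 2 (special); 29 ≡ 1 (mod 4), exponent 1; 113 ≡ 1 (mod 4), exponent 1.
All primes ≡ 3 (mod 4) appear to even exponent (or don't appear), so by the two-squares theorem n IS expressible as a sum of two squares.
Step 3: Build a representation. Group n = k² · m with k = 4 and m = 29 · 113 = 3277 (a product of primes ≡ 1 (mod 4)); a representation of m scales to one of n via (k·x)² + (k·y)² = k²(x² + y²). Each prime p ≡ 1 (mod 4) is itself a sum of two squares; find a² by testing p − a² for a perfect square:
  29: 29 − 1² = 28, 29 − 2² = 25 = 5² ⇒ 29 = 2² + 5².
  113: 113 − 1² = 112, 113 − 2² = 109, 113 − 3² = 104, 113 − 4² = 97, 113 − 5² = 88, 113 − 6² = 77, 113 − 7² = 64 = 8² ⇒ 113 = 7² + 8².
  Combine using the Brahmagupta–Fibonacci identity (a² + b²)(c² + d²) = (ac − bd)² + (ad + bc)² = (ac + bd)² + (ad − bc)²:
  29 · 113 = 3277: from (2² + 5²)(7² + 8²), take (2·7 − 5·8, 2·8 + 5·7) = (14 − 40, 16 + 35) = (-26, 51); dropping signs (only squares matter) gives (26, 51); check 26² + 51² = 676 + 2601 = 3277 ✓.
  Scale by k = 4: (4·26, 4·51) = (104, 204).
Step 4: Order so x ≤ y and verify: 104² + 204² = 10816 + 41616 = 52432 = n. ✓

n = 52432 = 104² + 204² (one valid representation with x ≤ y).


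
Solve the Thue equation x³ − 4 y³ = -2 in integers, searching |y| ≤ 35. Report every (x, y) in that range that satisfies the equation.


The equation is x³ - 4y³ = -2. For fixed y, x³ = 4·y³ − 2, so a solution requires the RHS to be a perfect cube.
Strategy: iterate y from -35 to 35, compute RHS = 4·y³ − 2, and check whether it is a (positive or negative) perfect cube.
Check small values of y:
  y = 0: RHS = -2 is not a perfect cube.
  y = 1: RHS = 2 is not a perfect cube.
  y = -1: RHS = -6 is not a perfect cube.
  y = 2: RHS = 30 is not a perfect cube.
  y = -2: RHS = -34 is not a perfect cube.
  y = 3: RHS = 106 is not a perfect cube.
  y = -3: RHS = -110 is not a perfect cube.
Continuing the search up to |y| = 35 finds no solutions either.
No (x, y) in the scanned range satisfies the equation.

No integer solutions with |y| ≤ 35.


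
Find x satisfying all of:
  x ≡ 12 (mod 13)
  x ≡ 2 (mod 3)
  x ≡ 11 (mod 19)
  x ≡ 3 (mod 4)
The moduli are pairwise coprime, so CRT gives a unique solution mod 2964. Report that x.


Product of moduli M = 13 · 3 · 19 · 4 = 2964.
Merge one congruence at a time:
  Start: x ≡ 12 (mod 13).
  Combine with x ≡ 2 (mod 3); new modulus lcm = 39.
    Write x = 12 + 13·t and substitute into x ≡ 2 (mod 3): 13·t ≡ 2 − 12 = -10 (mod 3).
    Reduce coefficients mod 3: 1·t ≡ 2 (mod 3).
    So t ≡ 2 (mod 3).
    Then x = 12 + 13·2 = 38, valid modulo lcm(13, 3) = 39: x ≡ 38 (mod 39).
  Combine with x ≡ 11 (mod 19); new modulus lcm = 741.
    Write x = 38 + 39·t and substitute into x ≡ 11 (mod 19): 39·t ≡ 11 − 38 = -27 (mod 19).
    Reduce coefficients mod 19: 1·t ≡ 11 (mod 19).
    So t ≡ 11 (mod 19).
    Then x = 38 + 39·11 = 467, valid modulo lcm(39, 19) = 741: x ≡ 467 (mod 741).
  Combine with x ≡ 3 (mod 4); new modulus lcm = 2964.
    Write x = 467 + 741·t and substitute into x ≡ 3 (mod 4): 741·t ≡ 3 − 467 = -464 (mod 4).
    Reduce coefficients mod 4: 1·t ≡ 0 (mod 4).
    So t ≡ 0 (mod 4).
    Then x = 467 + 741·0 = 467, valid modulo lcm(741, 4) = 2964: x ≡ 467 (mod 2964).
Verify against each original: 467 mod 13 = 12, 467 mod 3 = 2, 467 mod 19 = 11, 467 mod 4 = 3.

x ≡ 467 (mod 2964).


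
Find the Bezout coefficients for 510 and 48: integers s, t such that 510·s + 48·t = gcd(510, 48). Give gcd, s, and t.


Euclidean algorithm on (510, 48) — divide until remainder is 0:
  510 = 10 · 48 + 30
  48 = 1 · 30 + 18
  30 = 1 · 18 + 12
  18 = 1 · 12 + 6
  12 = 2 · 6 + 0
gcd(510, 48) = 6.
Track Bezout coefficients alongside the remainders: start with r₀ = 510 = a·1 + b·0 (s = 1, t = 0) and r₁ = 48 = a·0 + b·1 (s = 0, t = 1); each new remainder r_{k+1} = r_{k-1} − q_k·r_k inherits s_{k+1} = s_{k-1} − q_k·s_k, t_{k+1} = t_{k-1} − q_k·t_k, so r_k = a·s_k + b·t_k at every step:
  q = 10: r = 30, s = 1 − 10·0 = 1, t = 0 − 10·1 = -10  (check: 510·1 + 48·(-10) = 30)
  q = 1: r = 18, s = 0 − 1·1 = -1, t = 1 − 1·(-10) = 11  (check: 510·(-1) + 48·11 = 18)
  q = 1: r = 12, s = 1 − 1·(-1) = 2, t = -10 − 1·11 = -21  (check: 510·2 + 48·(-21) = 12)
  q = 1: r = 6, s = -1 − 1·2 = -3, t = 11 − 1·(-21) = 32  (check: 510·(-3) + 48·32 = 6)
The row with r = 6 (the gcd) gives the Bezout coefficients s = -3, t = 32.
Result: 510 · (-3) + 48 · (32) = 6.

gcd(510, 48) = 6; s = -3, t = 32 (check: 510·(-3) + 48·32 = 6).


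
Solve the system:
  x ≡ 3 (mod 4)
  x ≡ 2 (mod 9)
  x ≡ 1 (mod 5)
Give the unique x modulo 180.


Moduli 4, 9, 5 are pairwise coprime; by CRT there is a unique solution modulo M = 4 · 9 · 5 = 180.
Solve pairwise, accumulating the modulus:
  Start with x ≡ 3 (mod 4).
  Combine with x ≡ 2 (mod 9): since gcd(4, 9) = 1, we get a unique residue mod 36.
    Write x = 3 + 4·t and substitute into x ≡ 2 (mod 9): 4·t ≡ 2 − 3 = -1 (mod 9).
    Reduce coefficients mod 9: 4·t ≡ 8 (mod 9).
    The inverse of 4 mod 9 is 7 (since 4·7 = 28 = 3·9 + 1), so t ≡ 7·8 = 56 ≡ 2 (mod 9).
    Then x = 3 + 4·2 = 11, valid modulo lcm(4, 9) = 36: x ≡ 11 (mod 36).
  Combine with x ≡ 1 (mod 5): since gcd(36, 5) = 1, we get a unique residue mod 180.
    Write x = 11 + 36·t and substitute into x ≡ 1 (mod 5): 36·t ≡ 1 − 11 = -10 (mod 5).
    Reduce coefficients mod 5: 1·t ≡ 0 (mod 5).
    So t ≡ 0 (mod 5).
    Then x = 11 + 36·0 = 11, valid modulo lcm(36, 5) = 180: x ≡ 11 (mod 180).
Verify: 11 mod 4 = 3 ✓, 11 mod 9 = 2 ✓, 11 mod 5 = 1 ✓.

x ≡ 11 (mod 180).


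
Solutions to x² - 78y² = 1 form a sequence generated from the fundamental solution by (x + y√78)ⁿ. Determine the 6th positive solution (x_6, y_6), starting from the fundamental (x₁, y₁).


Step 1: Find the fundamental solution (x₁, y₁) of x² - 78y² = 1.
  Expand √78 as a continued fraction. a₀ = ⌊√78⌋ = 8; iterate m_{k+1} = d_k·a_k − m_k, d_{k+1} = (78 − m_{k+1}²)/d_k, a_{k+1} = ⌊(a₀ + m_{k+1})/d_{k+1}⌋ (starting m₀ = 0, d₀ = 1), with convergents p_k = a_k·p_{k-1} + p_{k-2}, q_k = a_k·q_{k-1} + q_{k-2} (p₋₁ = 1, q₋₁ = 0):
  k = 0: a₀ = 8; p₀/q₀ = 8/1; p₀² − 78·q₀² = 64 − 78 = -14.
  k = 1: m = 8, d = 14, a = ⌊(8 + 8)/14⌋ = 1; p/q = (1·8 + 1)/(1·1 + 0) = 9/1; p² − 78·q² = 81 − 78 = 3.
  k = 2: m = 6, d = 3, a = ⌊(8 + 6)/3⌋ = 4; p/q = (4·9 + 8)/(4·1 + 1) = 44/5; p² − 78·q² = 1936 − 1950 = -14.
  k = 3: m = 6, d = 14, a = ⌊(8 + 6)/14⌋ = 1; p/q = (1·44 + 9)/(1·5 + 1) = 53/6; p² − 78·q² = 2809 − 2808 = 1.
  The first convergent with p² − 78·q² = 1 gives the fundamental solution (x₁, y₁) = (53, 6).
Step 2: Apply the recurrence (x_{n+1}, y_{n+1}) = (x₁x_n + 78y₁y_n, x₁y_n + y₁x_n) repeatedly.
  From (x_1, y_1) = (53, 6): x_2 = 53·53 + 78·6·6 = 5617; y_2 = 53·6 + 6·53 = 636.
  From (x_2, y_2) = (5617, 636): x_3 = 53·5617 + 78·6·636 = 595349; y_3 = 53·636 + 6·5617 = 67410.
  From (x_3, y_3) = (595349, 67410): x_4 = 53·595349 + 78·6·67410 = 63101377; y_4 = 53·67410 + 6·595349 = 7144824.
  From (x_4, y_4) = (63101377, 7144824): x_5 = 53·63101377 + 78·6·7144824 = 6688150613; y_5 = 53·7144824 + 6·63101377 = 757283934.
  From (x_5, y_5) = (6688150613, 757283934): x_6 = 53·6688150613 + 78·6·757283934 = 708880863601; y_6 = 53·757283934 + 6·6688150613 = 80264952180.
Step 3: Verify x_6² - 78·y_6² = 502512078779699566687201 - 502512078779699566687200 = 1 (should be 1). ✓

(x_1, y_1) = (53, 6); (x_6, y_6) = (708880863601, 80264952180).
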